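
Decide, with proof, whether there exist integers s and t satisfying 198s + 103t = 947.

Since gcd(198, 103) = 1, every integer is an integer combination of 198 and 103.
Dividing repeatedly: 198 = 1·103 + 95, 103 = 1·95 + 8, 95 = 11·8 + 7, 8 = 1·7 + 1, 7 = 7·1 + 0.
Working back up the chain: 1 = 8 − 1·7 = 8 − (95 − 11·8) = −95 + 12·8 = −95 + 12·(103 − 1·95) = 12·103 − 13·95 = 12·103 − 13·(198 − 1·103) = −13·198 + 25·103. So 198·(-13) + 103·25 = 1.
Times 947: 198·(-12311) + 103·23675 = 947, so (-12311, 23675) solves it.
The general solution is s = -12311 + 103k, t = 23675 − 198k; taking k = 120 gives the smaller pair s = 49, t = -85.
Check: 198·49 + 103·(-85) = 9702 − 8755 = 947. ✓

s = 49, t = -85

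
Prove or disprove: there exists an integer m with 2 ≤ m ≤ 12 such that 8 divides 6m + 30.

m = 3

At m = 2 the value 42 is not a multiple of 8. Try m = 3: 6·3 + 30 = 48 = 6·8, which is divisible by 8.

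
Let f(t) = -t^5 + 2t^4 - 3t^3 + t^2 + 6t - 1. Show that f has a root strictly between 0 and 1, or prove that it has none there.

Such a root exists.

f(0) = -1 and f(1) = 4, which have opposite signs.
As a polynomial, f is continuous on every closed interval.
By the Intermediate Value Theorem, f takes the value 0 somewhere in the open interval.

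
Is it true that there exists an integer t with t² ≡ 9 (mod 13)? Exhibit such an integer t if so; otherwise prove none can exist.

t = 10

Take t = 10. Then 10² = 100 = 7·13 + 9, so 10² ≡ 9 (mod 13).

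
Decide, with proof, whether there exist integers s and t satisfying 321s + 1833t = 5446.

No, no such integers exist.

gcd(321, 1833) = 3, so every integer of the form 321s + 1833t is a multiple of 3.
But 5446 = 3·1815 + 1, so 3 ∤ 5446.
So the equation is unsolvable over ℤ.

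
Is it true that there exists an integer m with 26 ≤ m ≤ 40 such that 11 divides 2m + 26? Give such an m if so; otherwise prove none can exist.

For m = 26, 27, …, 30 the values 78, 80, 82, 84, 86 are not multiples of 11. m = 31 works, since 2·31 + 26 = 88 = 8·11.

m = 31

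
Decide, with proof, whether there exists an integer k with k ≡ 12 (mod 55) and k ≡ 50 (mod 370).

Both moduli are multiples of 5 = gcd(55, 370), so any solution would satisfy k ≡ 12 and k ≡ 50 modulo 5 simultaneously.
But 12 mod 5 = 2 while 50 mod 5 = 0, a contradiction.
So no integer satisfies both congruences.

There is no such integer.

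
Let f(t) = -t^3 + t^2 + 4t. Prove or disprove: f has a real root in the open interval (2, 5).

f(2) = 4 and f(5) = -80, which have opposite signs.
As a polynomial, f is continuous on every closed interval.
By the Intermediate Value Theorem, f takes the value 0 somewhere in the open interval.

Such a root exists.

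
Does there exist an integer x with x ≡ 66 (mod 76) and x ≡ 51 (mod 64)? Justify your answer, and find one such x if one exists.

gcd(76, 64) = 4. If x ≡ 66 (mod 76) and x ≡ 51 (mod 64), then x ≡ 66 (mod 4) and x ≡ 51 (mod 4).
But 66 mod 4 = 2 while 51 mod 4 = 3, a contradiction.
Hence the system has no solution.

No, no such integer exists.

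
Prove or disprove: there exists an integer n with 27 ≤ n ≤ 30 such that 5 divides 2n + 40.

At n = 30 we get 2·30 + 40 = 100, and 100 = 5·20.

n = 30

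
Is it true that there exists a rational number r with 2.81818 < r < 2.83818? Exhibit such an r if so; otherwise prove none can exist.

r = 17/6

Look for a denominator N such that an integer falls strictly between N·2.81818 and N·2.83818. N = 6 works: 6·2.81818 = 16.90908 < 17 < 17.02908 = 6·2.83818.
So r = 17/6 works: it is a ratio of integers, and dividing 6·2.81818 < 17 < 6·2.83818 through by 6 gives 2.81818 < 17/6 < 2.83818.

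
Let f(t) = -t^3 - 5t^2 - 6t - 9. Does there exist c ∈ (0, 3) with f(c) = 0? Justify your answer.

f(0) = -9 and f(3) = -99, both negative, so a sign-change argument is unavailable; we show f keeps this sign on the whole interval.
The nonzero coefficients of f are all negative, so for t > 0 every term of f(t) is negative (the constant term -9 strictly so).
So f is strictly negative on (0, 3); no root exists in the interval.

No.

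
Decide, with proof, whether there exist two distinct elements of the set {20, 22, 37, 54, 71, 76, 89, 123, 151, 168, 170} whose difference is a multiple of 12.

There is no such pair.

Two integers differ by a multiple of 12 exactly when they have the same residue mod 12. The residues are 20↦8, 22↦10, 37↦1, 54↦6, 71↦11, 76↦4, 89↦5, 123↦3, 151↦7, 168↦0, 170↦2.
No residue repeats among the 11 elements, so no pair has difference ≡ 0 (mod 12).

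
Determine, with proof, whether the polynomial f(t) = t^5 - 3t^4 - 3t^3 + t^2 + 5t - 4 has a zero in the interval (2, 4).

Such a root exists.

f(2) = -30 and f(4) = 96, which have opposite signs.
As a polynomial, f is continuous on every closed interval.
By the Intermediate Value Theorem, f takes the value 0 somewhere in the open interval.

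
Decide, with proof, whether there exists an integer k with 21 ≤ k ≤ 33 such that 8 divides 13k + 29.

Try k = 23: 13·23 + 29 = 328 = 41·8, which is divisible by 8.

k = 23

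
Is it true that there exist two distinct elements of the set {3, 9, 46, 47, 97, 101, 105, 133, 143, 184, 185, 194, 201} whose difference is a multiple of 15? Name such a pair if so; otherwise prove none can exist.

Residues mod 15: 3↦3, 9↦9, 46↦1, 47↦2, 97↦7, 101↦11, 105↦0, 133↦13, 143↦8, 184↦4, 185↦5, 194↦14, 201↦6.
All 13 residues are distinct, so no two elements differ by a multiple of 15.

There is no such pair.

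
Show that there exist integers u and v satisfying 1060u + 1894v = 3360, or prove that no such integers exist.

u = 432, v = -240

Every value of 1060u + 1894v is a multiple of gcd(1060, 1894) = 2; since 2 ∣ 3360, solutions exist.
Dividing through by 2 reduces the equation to 530u + 947v = 1680.
Run the Euclidean algorithm on 947 and 530: 947 = 1·530 + 417, 530 = 1·417 + 113, 417 = 3·113 + 78, 113 = 1·78 + 35, 78 = 2·35 + 8, 35 = 4·8 + 3, 8 = 2·3 + 2, 3 = 1·2 + 1, 2 = 2·1 + 0.
Unwinding: 1 = 3 − 1·2 = 3 − (8 − 2·3) = −8 + 3·3 = −8 + 3·(35 − 4·8) = 3·35 − 13·8 = 3·35 − 13·(78 − 2·35) = −13·78 + 29·35 = −13·78 + 29·(113 − 1·78) = 29·113 − 42·78 = 29·113 − 42·(417 − 3·113) = −42·417 + 155·113 = −42·417 + 155·(530 − 1·417) = 155·530 − 197·417 = 155·530 − 197·(947 − 1·530) = −197·947 + 352·530, i.e. 530·352 + 947·(-197) = 1.
Times 1680: 530·591360 + 947·(-330960) = 1680, so (591360, -330960) solves it.
Shifting by a multiple of (947, −530) keeps it a solution: u = 591360 − 624·947 = 432, v = -330960 + 624·530 = -240.
Indeed 1060·432 + 1894·(-240) = 457920 − 454560 = 3360.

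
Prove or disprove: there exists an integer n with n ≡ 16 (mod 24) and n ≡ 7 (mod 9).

Here gcd(24, 9) = 3, and both 16 and 7 leave remainder 1 mod 3, so the system is consistent.
The smallest candidate n = 16 works directly: 16 ≡ 7 (mod 9).
Check: 16 mod 24 = 16, 16 mod 9 = 7. ✓

n = 16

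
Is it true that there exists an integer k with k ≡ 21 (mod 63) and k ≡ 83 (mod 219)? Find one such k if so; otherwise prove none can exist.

gcd(63, 219) = 3. If k ≡ 21 (mod 63) and k ≡ 83 (mod 219), then k ≡ 21 (mod 3) and k ≡ 83 (mod 3).
These are incompatible: 21 − 83 = -62 is not divisible by 3.
Therefore no such k exists.

No such integer exists.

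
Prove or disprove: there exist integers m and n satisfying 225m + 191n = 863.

m = 31, n = -32

Since gcd(225, 191) = 1, every integer is an integer combination of 225 and 191.
Run the Euclidean algorithm on 225 and 191: 225 = 1·191 + 34, 191 = 5·34 + 21, 34 = 1·21 + 13, 21 = 1·13 + 8, 13 = 1·8 + 5, 8 = 1·5 + 3, 5 = 1·3 + 2, 3 = 1·2 + 1, 2 = 2·1 + 0.
Back-substituting, 1 = 3 − 1·2 = 3 − (5 − 1·3) = −5 + 2·3 = −5 + 2·(8 − 1·5) = 2·8 − 3·5 = 2·8 − 3·(13 − 1·8) = −3·13 + 5·8 = −3·13 + 5·(21 − 1·13) = 5·21 − 8·13 = 5·21 − 8·(34 − 1·21) = −8·34 + 13·21 = −8·34 + 13·(191 − 5·34) = 13·191 − 73·34 = 13·191 − 73·(225 − 1·191) = −73·225 + 86·191; that is, 225·(-73) + 191·86 = 1.
Multiplying through by 863: m = (-73)·863 = -62999, n = 86·863 = 74218 is a solution.
The general solution is m = -62999 + 191k, n = 74218 − 225k; taking k = 330 gives the smaller pair m = 31, n = -32.
Indeed 225·31 + 191·(-32) = 6975 − 6112 = 863.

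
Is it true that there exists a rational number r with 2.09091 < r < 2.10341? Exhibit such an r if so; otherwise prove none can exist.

Scale by 10: the interval becomes (20.90910, 21.03410), which contains the integer 21.
So r = 21/10 works: it is a ratio of integers, and dividing 10·2.09091 < 21 < 10·2.10341 through by 10 gives 2.09091 < 21/10 < 2.10341.

r = 21/10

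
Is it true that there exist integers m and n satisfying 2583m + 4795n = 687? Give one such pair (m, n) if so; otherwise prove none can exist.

gcd(2583, 4795) = 7, so every integer of the form 2583m + 4795n is a multiple of 7.
But 687 = 7·98 + 1, so 7 ∤ 687.
So the equation is unsolvable over ℤ.

There are no such integers.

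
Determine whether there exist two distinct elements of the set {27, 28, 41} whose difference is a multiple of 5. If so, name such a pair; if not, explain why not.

There is no such pair.

Two integers differ by a multiple of 5 exactly when they have the same residue mod 5. The residues are 27↦2, 28↦3, 41↦1.
No residue repeats among the 3 elements, so no pair has difference ≡ 0 (mod 5).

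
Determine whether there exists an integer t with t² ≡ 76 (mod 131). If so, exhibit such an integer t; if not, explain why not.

131 is prime, so by Euler's criterion 76 is a square mod 131 iff 76^((131−1)/2) = 76^65 ≡ 1 (mod 131).
Squaring successively (mod 131): 76^2 = 5776 ≡ 12; 76^4 ≡ 12² = 144 ≡ 13; 76^8 ≡ 13² = 169 ≡ 38; 76^16 ≡ 38² = 1444 ≡ 3; 76^32 ≡ 3² = 9 ≡ 9; 76^64 ≡ 9² = 81 ≡ 81.
Since 65 = 64 + 1, 76^65 ≡ 81 · 76; multiplying out mod 131: 81·76 = 6156 ≡ 130. Thus 76^65 ≡ 130 ≡ −1 (mod 131).
By Euler's criterion 76 is a quadratic non-residue mod 131: no t satisfies t² ≡ 76 (mod 131).

No such integer exists.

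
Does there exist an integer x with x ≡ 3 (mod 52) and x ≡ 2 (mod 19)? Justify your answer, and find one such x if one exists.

The moduli 52 and 19 are coprime, so by the Chinese Remainder Theorem a unique solution modulo 988 exists.
Write x = 3 + 52t and require 3 + 52t ≡ 2 (mod 19), i.e. 52t ≡ 18 (mod 19).
52 ≡ 14 (mod 19), so this reads 14t ≡ 18 (mod 19). Invert 14 mod 19 by the Euclidean algorithm: 19 = 1·14 + 5, 14 = 2·5 + 4, 5 = 1·4 + 1, 4 = 4·1 + 0; back-substituting, 1 = 5 − 1·4 = 5 − (14 − 2·5) = −14 + 3·5 = −14 + 3·(19 − 1·14) = 3·19 − 4·14. Hence 14·(-4) ≡ 1, so 14⁻¹ ≡ -4 ≡ 15 (mod 19).
Therefore t ≡ 15·18 = 270 ≡ 4 (mod 19).
Taking t = 4 gives x = 3 + 52·4 = 211.
Indeed 211 ≡ 3 (mod 52) and 211 ≡ 2 (mod 19).

x = 211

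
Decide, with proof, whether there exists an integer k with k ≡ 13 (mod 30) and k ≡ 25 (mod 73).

k = 463

gcd(30, 73) = 1, so the Chinese Remainder Theorem guarantees exactly one residue class mod 2190 satisfying both.
Write k = 13 + 30t and require 13 + 30t ≡ 25 (mod 73), i.e. 30t ≡ 12 (mod 73).
Since 30·56 = 1680 = 23·73 + 1, the inverse of 30 mod 73 is 56.
Multiplying by 56: t ≡ 56·12 = 672 ≡ 15 (mod 73).
With t = 15: k = 13 + 30·15 = 463.
Indeed 463 ≡ 13 (mod 30) and 463 ≡ 25 (mod 73).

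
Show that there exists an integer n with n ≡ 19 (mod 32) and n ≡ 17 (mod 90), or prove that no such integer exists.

gcd(32, 90) = 2. A simultaneous solution exists iff 19 ≡ 17 (mod 2); here 19 mod 2 = 1 = 17 mod 2, so it does.
Put n = 19 + 32t, so we need 32t ≡ 88 (mod 90), equivalently (divide by 2) 16t ≡ 44 (mod 45).
To invert 16 modulo 45: 45 = 2·16 + 13, 16 = 1·13 + 3, 13 = 4·3 + 1, 3 = 3·1 + 0, and unwinding, 1 = 13 − 4·3 = 13 − 4·(16 − 1·13) = −4·16 + 5·13 = −4·16 + 5·(45 − 2·16) = 5·45 − 14·16. Thus 16⁻¹ ≡ -14 ≡ 31 (mod 45).
Therefore t ≡ 31·44 = 1364 ≡ 14 (mod 45).
Then n = 19 + 32·14 = 467.
Indeed 467 ≡ 19 (mod 32) and 467 ≡ 17 (mod 90).

n = 467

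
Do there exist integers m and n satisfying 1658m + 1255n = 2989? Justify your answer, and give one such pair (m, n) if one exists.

Since gcd(1658, 1255) = 1, every integer is an integer combination of 1658 and 1255.
Run the Euclidean algorithm on 1658 and 1255: 1658 = 1·1255 + 403, 1255 = 3·403 + 46, 403 = 8·46 + 35, 46 = 1·35 + 11, 35 = 3·11 + 2, 11 = 5·2 + 1, 2 = 2·1 + 0.
Back-substituting, 1 = 11 − 5·2 = 11 − 5·(35 − 3·11) = −5·35 + 16·11 = −5·35 + 16·(46 − 1·35) = 16·46 − 21·35 = 16·46 − 21·(403 − 8·46) = −21·403 + 184·46 = −21·403 + 184·(1255 − 3·403) = 184·1255 − 573·403 = 184·1255 − 573·(1658 − 1·1255) = −573·1658 + 757·1255; that is, 1658·(-573) + 1255·757 = 1.
Multiplying through by 2989: m = (-573)·2989 = -1712697, n = 757·2989 = 2262673 is a solution.
Adding 1365·1255 to m and subtracting 1365·1658 from n gives the tidier solution (378, -497).
Indeed 1658·378 + 1255·(-497) = 626724 − 623735 = 2989.

m = 378, n = -497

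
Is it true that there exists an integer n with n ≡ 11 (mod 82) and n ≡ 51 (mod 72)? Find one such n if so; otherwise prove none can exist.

Here gcd(82, 72) = 2, and both 11 and 51 leave remainder 1 mod 2, so the system is consistent.
Step through n = 11, 11 + 82, 11 + 2·82, …: the values 11, 93, 175, 257, 339 reduce mod 72 to 11, 21, 31, 41, 51. The value 339 hits 51.
Verify: 339 = 4·82 + 11 and 339 = 4·72 + 51. ✓

n = 339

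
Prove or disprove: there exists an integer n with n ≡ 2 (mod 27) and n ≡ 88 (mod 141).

No, no such integer exists.

Both moduli are multiples of 3 = gcd(27, 141), so any solution would satisfy n ≡ 2 and n ≡ 88 modulo 3 simultaneously.
However 2 ≡ 2 and 88 ≡ 1 (mod 3), and 2 ≠ 1.
So no integer satisfies both congruences.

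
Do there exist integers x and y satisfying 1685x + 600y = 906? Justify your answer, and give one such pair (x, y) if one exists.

There are no such integers.

Both 1685 and 600 are divisible by gcd(1685, 600) = 5, hence so is any combination 1685x + 600y.
But 906 = 5·181 + 1, so 5 ∤ 906.
So the equation is unsolvable over ℤ.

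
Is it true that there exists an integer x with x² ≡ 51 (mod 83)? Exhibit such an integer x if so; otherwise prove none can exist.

x = 36

x = 36 works: 36² = 1296, and 1296 − 51 = 1245 = 15·83.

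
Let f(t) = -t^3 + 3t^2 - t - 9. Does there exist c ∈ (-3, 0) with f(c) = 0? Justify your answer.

f(-3) = 48 and f(0) = -9, which have opposite signs.
As a polynomial, f is continuous on every closed interval.
By the Intermediate Value Theorem f must vanish at some point of (-3, 0).

Yes, such a c exists.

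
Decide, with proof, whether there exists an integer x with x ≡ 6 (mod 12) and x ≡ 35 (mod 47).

Since 12 and 47 share no common factor, CRT says the pair of congruences has a solution (unique mod 564).
Write x = 6 + 12t and require 6 + 12t ≡ 35 (mod 47), i.e. 12t ≡ 29 (mod 47).
Note 12·4 = 48 ≡ 1 (mod 47) (as 48 − 1 = 1·47), so 12⁻¹ ≡ 4.
Therefore t ≡ 4·29 = 116 ≡ 22 (mod 47).
With t = 22: x = 6 + 12·22 = 270.
Indeed 270 ≡ 6 (mod 12) and 270 ≡ 35 (mod 47).

x = 270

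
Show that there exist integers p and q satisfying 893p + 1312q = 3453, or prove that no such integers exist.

p = 737, q = -499

Since gcd(893, 1312) = 1, every integer is an integer combination of 893 and 1312.
Run the Euclidean algorithm on 1312 and 893: 1312 = 1·893 + 419, 893 = 2·419 + 55, 419 = 7·55 + 34, 55 = 1·34 + 21, 34 = 1·21 + 13, 21 = 1·13 + 8, 13 = 1·8 + 5, 8 = 1·5 + 3, 5 = 1·3 + 2, 3 = 1·2 + 1, 2 = 2·1 + 0.
Back-substituting, 1 = 3 − 1·2 = 3 − (5 − 1·3) = −5 + 2·3 = −5 + 2·(8 − 1·5) = 2·8 − 3·5 = 2·8 − 3·(13 − 1·8) = −3·13 + 5·8 = −3·13 + 5·(21 − 1·13) = 5·21 − 8·13 = 5·21 − 8·(34 − 1·21) = −8·34 + 13·21 = −8·34 + 13·(55 − 1·34) = 13·55 − 21·34 = 13·55 − 21·(419 − 7·55) = −21·419 + 160·55 = −21·419 + 160·(893 − 2·419) = 160·893 − 341·419 = 160·893 − 341·(1312 − 1·893) = −341·1312 + 501·893; that is, 893·501 + 1312·(-341) = 1.
Multiplying through by 3453: p = 501·3453 = 1729953, q = (-341)·3453 = -1177473 is a solution.
The general solution is p = 1729953 + 1312k, q = -1177473 − 893k; taking k = -1318 gives the smaller pair p = 737, q = -499.
Check: 893·737 + 1312·(-499) = 658141 − 654688 = 3453. ✓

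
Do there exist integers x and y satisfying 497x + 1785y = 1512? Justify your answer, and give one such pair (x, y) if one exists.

Every value of 497x + 1785y is a multiple of gcd(497, 1785) = 7; since 7 ∣ 1512, solutions exist.
Dividing through by 7 reduces the equation to 71x + 255y = 216.
Euclidean algorithm: 255 = 3·71 + 42, 71 = 1·42 + 29, 42 = 1·29 + 13, 29 = 2·13 + 3, 13 = 4·3 + 1, 3 = 3·1 + 0.
Unwinding: 1 = 13 − 4·3 = 13 − 4·(29 − 2·13) = −4·29 + 9·13 = −4·29 + 9·(42 − 1·29) = 9·42 − 13·29 = 9·42 − 13·(71 − 1·42) = −13·71 + 22·42 = −13·71 + 22·(255 − 3·71) = 22·255 − 79·71, i.e. 71·(-79) + 255·22 = 1.
Times 216: 71·(-17064) + 255·4752 = 216, so (-17064, 4752) solves it.
The general solution is x = -17064 + 255k, y = 4752 − 71k; taking k = 67 gives the smaller pair x = 21, y = -5.
Indeed 497·21 + 1785·(-5) = 10437 − 8925 = 1512.

x = 21, y = -5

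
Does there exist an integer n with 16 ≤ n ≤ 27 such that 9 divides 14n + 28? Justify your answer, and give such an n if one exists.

n = 16

At n = 16 we get 14·16 + 28 = 252, and 252 = 9·28.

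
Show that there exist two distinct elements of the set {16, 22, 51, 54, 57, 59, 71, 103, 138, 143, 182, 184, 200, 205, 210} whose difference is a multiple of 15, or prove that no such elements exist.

No such pair exists.

Reduce each element modulo 15: 16↦1, 22↦7, 51↦6, 54↦9, 57↦12, 59↦14, 71↦11, 103↦13, 138↦3, 143↦8, 182↦2, 184↦4, 200↦5, 205↦10, 210↦0.
These 15 residues are pairwise different, hence no difference of two elements is divisible by 15.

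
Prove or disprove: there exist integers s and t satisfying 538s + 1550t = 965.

No, no such integers exist.

Both 538 and 1550 are divisible by gcd(538, 1550) = 2, hence so is any combination 538s + 1550t.
However 965 leaves remainder 1 on division by 2.
Hence no integers s, t satisfy the equation.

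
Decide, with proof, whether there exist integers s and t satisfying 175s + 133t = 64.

No such integers exist.

gcd(175, 133) = 7, so every integer of the form 175s + 133t is a multiple of 7.
However 64 leaves remainder 1 on division by 7.
Hence no integers s, t satisfy the equation.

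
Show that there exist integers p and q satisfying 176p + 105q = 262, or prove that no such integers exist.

Since gcd(176, 105) = 1, every integer is an integer combination of 176 and 105.
Euclidean algorithm: 176 = 1·105 + 71, 105 = 1·71 + 34, 71 = 2·34 + 3, 34 = 11·3 + 1, 3 = 3·1 + 0.
Unwinding: 1 = 34 − 11·3 = 34 − 11·(71 − 2·34) = −11·71 + 23·34 = −11·71 + 23·(105 − 1·71) = 23·105 − 34·71 = 23·105 − 34·(176 − 1·105) = −34·176 + 57·105, i.e. 176·(-34) + 105·57 = 1.
Multiplying through by 262: p = (-34)·262 = -8908, q = 57·262 = 14934 is a solution.
The general solution is p = -8908 + 105k, q = 14934 − 176k; taking k = 85 gives the smaller pair p = 17, q = -26.
Indeed 176·17 + 105·(-26) = 2992 − 2730 = 262.

p = 17, q = -26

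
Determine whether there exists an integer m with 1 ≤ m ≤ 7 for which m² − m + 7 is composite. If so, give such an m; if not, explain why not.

At m = 7: 7² − 7 + 7 = 49 = 7·7, which is composite.

m = 7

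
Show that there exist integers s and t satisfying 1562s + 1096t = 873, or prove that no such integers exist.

There are no such integers.

gcd(1562, 1096) = 2, so every integer of the form 1562s + 1096t is a multiple of 2.
But 873 is not a multiple of 2 (it leaves remainder 1).
So the equation is unsolvable over ℤ.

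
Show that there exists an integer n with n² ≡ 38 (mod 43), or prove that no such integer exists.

n = 34

n = 34 works: 34² = 1156, and 1156 − 38 = 1118 = 26·43.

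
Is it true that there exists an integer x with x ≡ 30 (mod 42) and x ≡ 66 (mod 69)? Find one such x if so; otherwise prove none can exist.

gcd(42, 69) = 3. A simultaneous solution exists iff 30 ≡ 66 (mod 3); here 30 mod 3 = 0 = 66 mod 3, so it does.
Write x = 30 + 42t. Then 42t ≡ 66 − 30 ≡ 36 (mod 69); dividing through by 3 gives 14t ≡ 12 (mod 23).
Invert 14 mod 23 by the Euclidean algorithm: 23 = 1·14 + 9, 14 = 1·9 + 5, 9 = 1·5 + 4, 5 = 1·4 + 1, 4 = 4·1 + 0; back-substituting, 1 = 5 − 1·4 = 5 − (9 − 1·5) = −9 + 2·5 = −9 + 2·(14 − 1·9) = 2·14 − 3·9 = 2·14 − 3·(23 − 1·14) = −3·23 + 5·14. Hence 14·5 ≡ 1, so 14⁻¹ ≡ 5 (mod 23).
Multiplying by 5: t ≡ 5·12 = 60 ≡ 14 (mod 23).
Then x = 30 + 42·14 = 618.
Indeed 618 ≡ 30 (mod 42) and 618 ≡ 66 (mod 69).

x = 618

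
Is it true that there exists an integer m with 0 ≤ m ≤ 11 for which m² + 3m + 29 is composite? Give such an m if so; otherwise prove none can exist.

At m = 7: 7² + 3·7 + 29 = 99 = 3·33, which is composite.

m = 7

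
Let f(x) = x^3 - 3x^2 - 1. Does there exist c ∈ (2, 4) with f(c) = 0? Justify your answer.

Yes, f has a root in the interval.

f(2) = -5 and f(4) = 15, which have opposite signs.
As a polynomial, f is continuous on every closed interval.
By the Intermediate Value Theorem f must vanish at some point of (2, 4).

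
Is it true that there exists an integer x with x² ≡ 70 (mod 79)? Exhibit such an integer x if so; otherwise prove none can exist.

Apply Euler's criterion with the prime 79: 70 is a quadratic residue iff 70^39 ≡ 1 (mod 79), and a non-residue iff it is ≡ −1.
Squaring successively (mod 79): 70^2 = 4900 ≡ 2; 70^4 ≡ 2² = 4 ≡ 4; 70^8 ≡ 4² = 16 ≡ 16; 70^16 ≡ 16² = 256 ≡ 19; 70^32 ≡ 19² = 361 ≡ 45.
Since 39 = 32 + 4 + 2 + 1, 70^39 ≡ 45 · 4 · 2 · 70; multiplying out mod 79: 45·4 = 180 ≡ 22, then 22·2 = 44 ≡ 44, then 44·70 = 3080 ≡ 78. Thus 70^39 ≡ 78 ≡ −1 (mod 79).
By Euler's criterion 70 is a quadratic non-residue mod 79: no x satisfies x² ≡ 70 (mod 79).

No, no such integer exists.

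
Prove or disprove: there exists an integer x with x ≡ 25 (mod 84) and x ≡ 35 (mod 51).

Both moduli are multiples of 3 = gcd(84, 51), so any solution would satisfy x ≡ 25 and x ≡ 35 modulo 3 simultaneously.
But 25 mod 3 = 1 while 35 mod 3 = 2, a contradiction.
So no integer satisfies both congruences.

No, no such integer exists.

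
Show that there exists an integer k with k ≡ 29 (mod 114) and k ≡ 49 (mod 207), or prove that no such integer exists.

No, no such integer exists.

Both moduli are multiples of 3 = gcd(114, 207), so any solution would satisfy k ≡ 29 and k ≡ 49 modulo 3 simultaneously.
These are incompatible: 29 − 49 = -20 is not divisible by 3.
So no integer satisfies both congruences.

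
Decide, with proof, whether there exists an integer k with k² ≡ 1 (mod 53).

Take k = 1. Then 1² = 1, and since 0 ≤ 1 < 53 this is already reduced: 1² ≡ 1 (mod 53).

k = 1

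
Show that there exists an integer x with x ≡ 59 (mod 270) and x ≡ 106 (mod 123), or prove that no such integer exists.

gcd(270, 123) = 3. If x ≡ 59 (mod 270) and x ≡ 106 (mod 123), then x ≡ 59 (mod 3) and x ≡ 106 (mod 3).
But 59 mod 3 = 2 while 106 mod 3 = 1, a contradiction.
So no integer satisfies both congruences.

There is no such integer.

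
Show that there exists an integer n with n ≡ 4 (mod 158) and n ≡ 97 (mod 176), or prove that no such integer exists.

No, no such integer exists.

Both moduli are multiples of 2 = gcd(158, 176), so any solution would satisfy n ≡ 4 and n ≡ 97 modulo 2 simultaneously.
However 4 ≡ 0 and 97 ≡ 1 (mod 2), and 0 ≠ 1.
Hence the system has no solution.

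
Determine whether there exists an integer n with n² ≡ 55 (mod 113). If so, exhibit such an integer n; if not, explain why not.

No, no such integer exists.

Apply Euler's criterion with the prime 113: 55 is a quadratic residue iff 55^56 ≡ 1 (mod 113), and a non-residue iff it is ≡ −1.
Squaring successively (mod 113): 55^2 = 3025 ≡ 87; 55^4 ≡ 87² = 7569 ≡ 111; 55^8 ≡ 111² = 12321 ≡ 4; 55^16 ≡ 4² = 16 ≡ 16; 55^32 ≡ 16² = 256 ≡ 30.
Since 56 = 32 + 16 + 8, 55^56 ≡ 30 · 16 · 4; multiplying out mod 113: 30·16 = 480 ≡ 28, then 28·4 = 112 ≡ 112. Thus 55^56 ≡ 112 ≡ −1 (mod 113).
The value −1 means 55 is a non-residue modulo 113, so n² ≡ 55 (mod 113) is impossible.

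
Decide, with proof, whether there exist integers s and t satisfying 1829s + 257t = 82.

1829 and 257 are coprime, so 1829s + 257t ranges over all of ℤ.
Dividing repeatedly: 1829 = 7·257 + 30, 257 = 8·30 + 17, 30 = 1·17 + 13, 17 = 1·13 + 4, 13 = 3·4 + 1, 4 = 4·1 + 0.
Back-substituting, 1 = 13 − 3·4 = 13 − 3·(17 − 1·13) = −3·17 + 4·13 = −3·17 + 4·(30 − 1·17) = 4·30 − 7·17 = 4·30 − 7·(257 − 8·30) = −7·257 + 60·30 = −7·257 + 60·(1829 − 7·257) = 60·1829 − 427·257; that is, 1829·60 + 257·(-427) = 1.
Scaling by 82 gives the particular solution (s, t) = (4920, -35014).
Shifting by a multiple of (257, −1829) keeps it a solution: s = 4920 − 19·257 = 37, t = -35014 + 19·1829 = -263.
Indeed 1829·37 + 257·(-263) = 67673 − 67591 = 82.

s = 37, t = -263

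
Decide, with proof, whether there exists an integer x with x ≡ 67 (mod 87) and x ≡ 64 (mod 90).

Here gcd(87, 90) = 3, and both 67 and 64 leave remainder 1 mod 3, so the system is consistent.
Step through x = 67, 67 + 87, 67 + 2·87, …: the values 67, 154 reduce mod 90 to 67, 64. The value 154 hits 64.
Check: 154 mod 87 = 67, 154 mod 90 = 64. ✓

x = 154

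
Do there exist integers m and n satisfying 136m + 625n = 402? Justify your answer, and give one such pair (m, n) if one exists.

m = 582, n = -126

Since gcd(136, 625) = 1, every integer is an integer combination of 136 and 625.
Euclidean algorithm: 625 = 4·136 + 81, 136 = 1·81 + 55, 81 = 1·55 + 26, 55 = 2·26 + 3, 26 = 8·3 + 2, 3 = 1·2 + 1, 2 = 2·1 + 0.
Working back up the chain: 1 = 3 − 1·2 = 3 − (26 − 8·3) = −26 + 9·3 = −26 + 9·(55 − 2·26) = 9·55 − 19·26 = 9·55 − 19·(81 − 1·55) = −19·81 + 28·55 = −19·81 + 28·(136 − 1·81) = 28·136 − 47·81 = 28·136 − 47·(625 − 4·136) = −47·625 + 216·136. So 136·216 + 625·(-47) = 1.
Multiplying through by 402: m = 216·402 = 86832, n = (-47)·402 = -18894 is a solution.
Subtracting 138·625 from m and adding 138·136 to n gives the tidier solution (582, -126).
Indeed 136·582 + 625·(-126) = 79152 − 78750 = 402.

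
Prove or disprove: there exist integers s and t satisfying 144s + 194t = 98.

s = 64, t = -47

Since gcd(144, 194) = 2 and 98 = 2·49, Bézout's identity guarantees a solution.
Dividing through by 2 reduces the equation to 72s + 97t = 49.
Euclidean algorithm: 97 = 1·72 + 25, 72 = 2·25 + 22, 25 = 1·22 + 3, 22 = 7·3 + 1, 3 = 3·1 + 0.
Working back up the chain: 1 = 22 − 7·3 = 22 − 7·(25 − 1·22) = −7·25 + 8·22 = −7·25 + 8·(72 − 2·25) = 8·72 − 23·25 = 8·72 − 23·(97 − 1·72) = −23·97 + 31·72. So 72·31 + 97·(-23) = 1.
Times 49: 72·1519 + 97·(-1127) = 49, so (1519, -1127) solves it.
Shifting by a multiple of (97, −72) keeps it a solution: s = 1519 − 15·97 = 64, t = -1127 + 15·72 = -47.
Check: 144·64 + 194·(-47) = 9216 − 9118 = 98. ✓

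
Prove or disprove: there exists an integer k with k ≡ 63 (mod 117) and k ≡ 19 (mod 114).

gcd(117, 114) = 3. If k ≡ 63 (mod 117) and k ≡ 19 (mod 114), then k ≡ 63 (mod 3) and k ≡ 19 (mod 3).
However 63 ≡ 0 and 19 ≡ 1 (mod 3), and 0 ≠ 1.
Hence the system has no solution.

No, no such integer exists.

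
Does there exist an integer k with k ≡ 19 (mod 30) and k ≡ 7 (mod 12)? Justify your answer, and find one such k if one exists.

gcd(30, 12) = 6. A simultaneous solution exists iff 19 ≡ 7 (mod 6); here 19 mod 6 = 1 = 7 mod 6, so it does.
In fact k = 19 itself already satisfies 19 mod 12 = 7.
Check: 19 mod 30 = 19, 19 mod 12 = 7. ✓

k = 19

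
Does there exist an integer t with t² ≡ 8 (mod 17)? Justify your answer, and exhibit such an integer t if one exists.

t = 12

t = 12 works: 12² = 144, and 144 − 8 = 136 = 8·17.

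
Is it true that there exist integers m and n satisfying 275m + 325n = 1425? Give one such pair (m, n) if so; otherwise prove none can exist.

m = 4, n = 1

Since gcd(275, 325) = 25 and 1425 = 25·57, Bézout's identity guarantees a solution.
Dividing through by 25 reduces the equation to 11m + 13n = 57.
Euclidean algorithm: 13 = 1·11 + 2, 11 = 5·2 + 1, 2 = 2·1 + 0.
Working back up the chain: 1 = 11 − 5·2 = 11 − 5·(13 − 1·11) = −5·13 + 6·11. So 11·6 + 13·(-5) = 1.
Scaling by 57 gives the particular solution (m, n) = (342, -285).
The general solution is m = 342 + 13k, n = -285 − 11k; taking k = -26 gives the smaller pair m = 4, n = 1.
Indeed 275·4 + 325·1 = 1100 + 325 = 1425.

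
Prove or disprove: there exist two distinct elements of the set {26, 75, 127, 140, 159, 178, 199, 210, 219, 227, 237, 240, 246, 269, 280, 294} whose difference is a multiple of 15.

75 and 210 are such a pair.

Both 75 and 210 leave remainder 0 on division by 15; their difference 135 = 9·15 is a multiple of 15.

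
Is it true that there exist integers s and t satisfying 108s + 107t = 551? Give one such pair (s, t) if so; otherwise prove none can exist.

s = 16, t = -11

108 and 107 are coprime, so 108s + 107t ranges over all of ℤ.
Run the Euclidean algorithm on 108 and 107: 108 = 1·107 + 1, 107 = 107·1 + 0.
Unwinding: 1 = 108 − 1·107, i.e. 108·1 + 107·(-1) = 1.
Scaling by 551 gives the particular solution (s, t) = (551, -551).
The general solution is s = 551 + 107k, t = -551 − 108k; taking k = -5 gives the smaller pair s = 16, t = -11.
Indeed 108·16 + 107·(-11) = 1728 − 1177 = 551.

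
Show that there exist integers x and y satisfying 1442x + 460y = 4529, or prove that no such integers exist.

There are no such integers.

gcd(1442, 460) = 2, so every integer of the form 1442x + 460y is a multiple of 2.
But 4529 is not a multiple of 2 (it leaves remainder 1).
Therefore 1442x + 460y = 4529 has no solution in integers.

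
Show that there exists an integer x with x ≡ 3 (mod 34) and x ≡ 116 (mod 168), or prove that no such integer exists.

No, no such integer exists.

Reduce both congruences modulo 2, which divides 34 and 168: they say x ≡ 3 (mod 2) and x ≡ 116 (mod 2).
But 3 mod 2 = 1 while 116 mod 2 = 0, a contradiction.
Therefore no such x exists.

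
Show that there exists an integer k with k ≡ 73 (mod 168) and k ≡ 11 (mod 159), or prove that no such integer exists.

Both moduli are multiples of 3 = gcd(168, 159), so any solution would satisfy k ≡ 73 and k ≡ 11 modulo 3 simultaneously.
These are incompatible: 73 − 11 = 62 is not divisible by 3.
So no integer satisfies both congruences.

No, no such integer exists.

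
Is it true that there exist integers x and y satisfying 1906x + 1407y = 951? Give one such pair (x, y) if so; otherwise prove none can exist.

x = 360, y = -487

Since gcd(1906, 1407) = 1, every integer is an integer combination of 1906 and 1407.
Euclidean algorithm: 1906 = 1·1407 + 499, 1407 = 2·499 + 409, 499 = 1·409 + 90, 409 = 4·90 + 49, 90 = 1·49 + 41, 49 = 1·41 + 8, 41 = 5·8 + 1, 8 = 8·1 + 0.
Back-substituting, 1 = 41 − 5·8 = 41 − 5·(49 − 1·41) = −5·49 + 6·41 = −5·49 + 6·(90 − 1·49) = 6·90 − 11·49 = 6·90 − 11·(409 − 4·90) = −11·409 + 50·90 = −11·409 + 50·(499 − 1·409) = 50·499 − 61·409 = 50·499 − 61·(1407 − 2·499) = −61·1407 + 172·499 = −61·1407 + 172·(1906 − 1·1407) = 172·1906 − 233·1407; that is, 1906·172 + 1407·(-233) = 1.
Multiplying through by 951: x = 172·951 = 163572, y = (-233)·951 = -221583 is a solution.
Shifting by a multiple of (1407, −1906) keeps it a solution: x = 163572 − 116·1407 = 360, y = -221583 + 116·1906 = -487.
Check: 1906·360 + 1407·(-487) = 686160 − 685209 = 951. ✓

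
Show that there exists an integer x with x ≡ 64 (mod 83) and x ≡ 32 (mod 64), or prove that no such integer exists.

The moduli 83 and 64 are coprime, so by the Chinese Remainder Theorem a unique solution modulo 5312 exists.
Write x = 64 + 83t and require 64 + 83t ≡ 32 (mod 64), i.e. 83t ≡ 32 (mod 64).
83 ≡ 19 (mod 64), so this reads 19t ≡ 32 (mod 64). Since 19·27 = 513 = 8·64 + 1, the inverse of 19 mod 64 is 27.
Therefore t ≡ 27·32 = 864 ≡ 32 (mod 64).
With t = 32: x = 64 + 83·32 = 2720.
Check: 2720 mod 83 = 64, 2720 mod 64 = 32. ✓

x = 2720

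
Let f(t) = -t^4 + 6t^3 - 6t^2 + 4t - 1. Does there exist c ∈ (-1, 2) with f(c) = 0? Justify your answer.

f(-1) = -18 and f(2) = 15, which have opposite signs.
As a polynomial, f is continuous on every closed interval.
By the Intermediate Value Theorem f must vanish at some point of (-1, 2).

Such a root exists.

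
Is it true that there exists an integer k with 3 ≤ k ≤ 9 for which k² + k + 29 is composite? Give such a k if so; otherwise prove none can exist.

k = 7

At k = 7: 7² + 7 + 29 = 85 = 5·17, which is composite.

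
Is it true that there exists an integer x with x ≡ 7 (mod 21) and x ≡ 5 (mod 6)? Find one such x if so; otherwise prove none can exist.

No such integer exists.

Both moduli are multiples of 3 = gcd(21, 6), so any solution would satisfy x ≡ 7 and x ≡ 5 modulo 3 simultaneously.
These are incompatible: 7 − 5 = 2 is not divisible by 3.
Hence the system has no solution.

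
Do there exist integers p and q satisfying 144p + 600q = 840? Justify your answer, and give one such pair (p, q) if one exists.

p = 10, q = -1

Every value of 144p + 600q is a multiple of gcd(144, 600) = 24; since 24 ∣ 840, solutions exist.
Dividing through by 24 reduces the equation to 6p + 25q = 35.
Run the Euclidean algorithm on 25 and 6: 25 = 4·6 + 1, 6 = 6·1 + 0.
Back-substituting, 1 = 25 − 4·6; that is, 6·(-4) + 25·1 = 1.
Times 35: 6·(-140) + 25·35 = 35, so (-140, 35) solves it.
Shifting by a multiple of (25, −6) keeps it a solution: p = -140 + 6·25 = 10, q = 35 − 6·6 = -1.
Indeed 144·10 + 600·(-1) = 1440 − 600 = 840.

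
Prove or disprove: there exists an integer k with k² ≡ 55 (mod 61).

61 is prime, so by Euler's criterion 55 is a square mod 61 iff 55^((61−1)/2) = 55^30 ≡ 1 (mod 61).
Squaring successively (mod 61): 55^2 = 3025 ≡ 36; 55^4 ≡ 36² = 1296 ≡ 15; 55^8 ≡ 15² = 225 ≡ 42; 55^16 ≡ 42² = 1764 ≡ 56.
Since 30 = 16 + 8 + 4 + 2, 55^30 ≡ 56 · 42 · 15 · 36; multiplying out mod 61: 56·42 = 2352 ≡ 34, then 34·15 = 510 ≡ 22, then 22·36 = 792 ≡ 60. Thus 55^30 ≡ 60 ≡ −1 (mod 61).
The value −1 means 55 is a non-residue modulo 61, so k² ≡ 55 (mod 61) is impossible.

There is no such integer.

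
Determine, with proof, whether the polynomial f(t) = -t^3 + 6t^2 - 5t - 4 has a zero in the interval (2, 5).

f(2) = 2 and f(5) = -4, which have opposite signs.
Since f is a polynomial it is continuous on [2, 5].
By the Intermediate Value Theorem, f takes the value 0 somewhere in the open interval.

Such a root exists.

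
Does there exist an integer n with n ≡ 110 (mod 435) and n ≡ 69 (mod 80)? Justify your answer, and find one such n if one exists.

No, no such integer exists.

gcd(435, 80) = 5. If n ≡ 110 (mod 435) and n ≡ 69 (mod 80), then n ≡ 110 (mod 5) and n ≡ 69 (mod 5).
These are incompatible: 110 − 69 = 41 is not divisible by 5.
Therefore no such n exists.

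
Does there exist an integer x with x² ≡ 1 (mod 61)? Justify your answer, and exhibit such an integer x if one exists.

Take x = 1. Then 1² = 1, and since 0 ≤ 1 < 61 this is already reduced: 1² ≡ 1 (mod 61).

x = 1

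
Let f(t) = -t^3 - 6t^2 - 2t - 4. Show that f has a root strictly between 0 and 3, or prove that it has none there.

f(0) = -4 and f(3) = -91, both negative, so a sign-change argument is unavailable; we show f keeps this sign on the whole interval.
Every nonzero coefficient of f(t) = -t^3 - 6t^2 - 2t - 4 is negative; for t > 0 each term then has that sign, and the constant term -4 is strictly negative.
So f is strictly negative on (0, 3); no root exists in the interval.

No.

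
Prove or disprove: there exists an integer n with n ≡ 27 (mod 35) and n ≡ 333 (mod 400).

No such integer exists.

Reduce both congruences modulo 5, which divides 35 and 400: they say n ≡ 27 (mod 5) and n ≡ 333 (mod 5).
But 27 mod 5 = 2 while 333 mod 5 = 3, a contradiction.
Therefore no such n exists.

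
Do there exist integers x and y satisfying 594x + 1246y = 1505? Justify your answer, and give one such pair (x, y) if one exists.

gcd(594, 1246) = 2, so every integer of the form 594x + 1246y is a multiple of 2.
However 1505 leaves remainder 1 on division by 2.
So the equation is unsolvable over ℤ.

No, no such integers exist.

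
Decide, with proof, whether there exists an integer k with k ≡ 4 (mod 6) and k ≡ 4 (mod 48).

The moduli are not coprime: gcd(6, 48) = 6. Compatibility requires 6 ∣ (4 − 4) = 0, which holds, so solutions exist.
In fact k = 4 itself already satisfies 4 mod 48 = 4.
Check: 4 mod 6 = 4, 4 mod 48 = 4. ✓

k = 4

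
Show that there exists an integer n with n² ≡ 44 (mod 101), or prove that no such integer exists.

No such integer exists.

101 is prime, so by Euler's criterion 44 is a square mod 101 iff 44^((101−1)/2) = 44^50 ≡ 1 (mod 101).
Repeated squaring mod 101: 44^2 = 1936 ≡ 17; 44^4 ≡ 17² = 289 ≡ 87; 44^8 ≡ 87² = 7569 ≡ 95; 44^16 ≡ 95² = 9025 ≡ 36; 44^32 ≡ 36² = 1296 ≡ 84.
Since 50 = 32 + 16 + 2, 44^50 ≡ 84 · 36 · 17; multiplying out mod 101: 84·36 = 3024 ≡ 95, then 95·17 = 1615 ≡ 100. Thus 44^50 ≡ 100 ≡ −1 (mod 101).
The value −1 means 44 is a non-residue modulo 101, so n² ≡ 44 (mod 101) is impossible.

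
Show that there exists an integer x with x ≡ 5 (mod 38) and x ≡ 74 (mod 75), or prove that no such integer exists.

gcd(38, 75) = 1, so the Chinese Remainder Theorem guarantees exactly one residue class mod 2850 satisfying both.
Write x = 5 + 38t and require 5 + 38t ≡ 74 (mod 75), i.e. 38t ≡ 69 (mod 75).
Since 38·2 = 76 = 1·75 + 1, the inverse of 38 mod 75 is 2.
Multiplying by 2: t ≡ 2·69 = 138 ≡ 63 (mod 75).
With t = 63: x = 5 + 38·63 = 2399.
Check: 2399 mod 38 = 5, 2399 mod 75 = 74. ✓

x = 2399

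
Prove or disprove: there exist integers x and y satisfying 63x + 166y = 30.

63 and 166 are coprime, so 63x + 166y ranges over all of ℤ.
Euclidean algorithm: 166 = 2·63 + 40, 63 = 1·40 + 23, 40 = 1·23 + 17, 23 = 1·17 + 6, 17 = 2·6 + 5, 6 = 1·5 + 1, 5 = 5·1 + 0.
Working back up the chain: 1 = 6 − 1·5 = 6 − (17 − 2·6) = −17 + 3·6 = −17 + 3·(23 − 1·17) = 3·23 − 4·17 = 3·23 − 4·(40 − 1·23) = −4·40 + 7·23 = −4·40 + 7·(63 − 1·40) = 7·63 − 11·40 = 7·63 − 11·(166 − 2·63) = −11·166 + 29·63. So 63·29 + 166·(-11) = 1.
Scaling by 30 gives the particular solution (x, y) = (870, -330).
The general solution is x = 870 + 166k, y = -330 − 63k; taking k = -5 gives the smaller pair x = 40, y = -15.
Check: 63·40 + 166·(-15) = 2520 − 2490 = 30. ✓

x = 40, y = -15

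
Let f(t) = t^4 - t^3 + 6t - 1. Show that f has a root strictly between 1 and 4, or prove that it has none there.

The endpoint values f(1) = 5 and f(4) = 215 are both positive. Claim: f(t) > 0 for every t in (1, 4).
Shift to the endpoint 1: with t = 1 + u (0 < u < 3), one computes f(1 + u) = u^4 + 3u^3 + 3u^2 + 7u + 5.
The nonzero coefficients here are all positive, so for u > 0 every term is positive (or zero), and the constant term 5 is strictly positive.
So f is strictly positive on (1, 4); no root exists in the interval.

f has no root in that interval.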